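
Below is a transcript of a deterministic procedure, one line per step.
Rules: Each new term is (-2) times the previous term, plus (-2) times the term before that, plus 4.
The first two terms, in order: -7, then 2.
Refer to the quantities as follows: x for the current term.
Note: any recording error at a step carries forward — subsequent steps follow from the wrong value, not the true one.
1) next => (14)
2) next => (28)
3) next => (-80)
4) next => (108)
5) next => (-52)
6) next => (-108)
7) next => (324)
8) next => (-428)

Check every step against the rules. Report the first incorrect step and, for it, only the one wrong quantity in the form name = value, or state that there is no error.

step 2, x = -28

step 1: x = -2*(2) + (-2)*(-7) + (4) = 14 -> matches
step 2: x = -2*(14) + (-2)*(2) + (4) = -28 -> the transcript disagrees here
So the first discrepancy is step 2, where the right value is x = -28.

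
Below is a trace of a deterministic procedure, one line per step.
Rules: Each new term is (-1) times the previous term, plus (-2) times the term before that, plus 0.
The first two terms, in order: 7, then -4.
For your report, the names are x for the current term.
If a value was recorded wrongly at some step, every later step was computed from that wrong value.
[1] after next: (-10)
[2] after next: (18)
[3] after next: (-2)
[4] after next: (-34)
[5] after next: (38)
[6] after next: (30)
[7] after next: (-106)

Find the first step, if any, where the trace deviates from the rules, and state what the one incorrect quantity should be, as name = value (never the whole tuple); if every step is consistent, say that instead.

Recomputing the run from the initial state:
step 1: x = -10
step 2: x = 18
step 3: x = 2
step 4: x = -38
step 5: x = 34
step 6: x = 42
step 7: x = -110
The first disagreement with the trace is at step 3, where the value should be x = 2.

step 3, x = 2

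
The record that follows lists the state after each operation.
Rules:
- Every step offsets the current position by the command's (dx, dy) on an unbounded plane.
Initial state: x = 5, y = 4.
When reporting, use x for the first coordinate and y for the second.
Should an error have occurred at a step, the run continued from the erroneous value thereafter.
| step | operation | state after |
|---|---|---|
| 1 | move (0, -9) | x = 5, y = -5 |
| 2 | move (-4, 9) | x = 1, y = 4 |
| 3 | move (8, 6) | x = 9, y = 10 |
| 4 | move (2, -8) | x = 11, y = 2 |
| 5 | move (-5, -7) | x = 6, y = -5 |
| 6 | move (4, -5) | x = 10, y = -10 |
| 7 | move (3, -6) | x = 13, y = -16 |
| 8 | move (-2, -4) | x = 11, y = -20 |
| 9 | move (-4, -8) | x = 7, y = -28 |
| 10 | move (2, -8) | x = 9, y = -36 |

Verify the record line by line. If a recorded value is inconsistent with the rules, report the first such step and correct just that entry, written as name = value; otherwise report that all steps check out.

Recomputing the run from the initial state:
step 1: x = 5, y = -5
step 2: x = 1, y = 4
step 3: x = 9, y = 10
step 4: x = 11, y = 2
step 5: x = 6, y = -5
step 6: x = 10, y = -10
step 7: x = 13, y = -16
step 8: x = 11, y = -20
step 9: x = 7, y = -28
step 10: x = 9, y = -36
This matches the record at every step.

no error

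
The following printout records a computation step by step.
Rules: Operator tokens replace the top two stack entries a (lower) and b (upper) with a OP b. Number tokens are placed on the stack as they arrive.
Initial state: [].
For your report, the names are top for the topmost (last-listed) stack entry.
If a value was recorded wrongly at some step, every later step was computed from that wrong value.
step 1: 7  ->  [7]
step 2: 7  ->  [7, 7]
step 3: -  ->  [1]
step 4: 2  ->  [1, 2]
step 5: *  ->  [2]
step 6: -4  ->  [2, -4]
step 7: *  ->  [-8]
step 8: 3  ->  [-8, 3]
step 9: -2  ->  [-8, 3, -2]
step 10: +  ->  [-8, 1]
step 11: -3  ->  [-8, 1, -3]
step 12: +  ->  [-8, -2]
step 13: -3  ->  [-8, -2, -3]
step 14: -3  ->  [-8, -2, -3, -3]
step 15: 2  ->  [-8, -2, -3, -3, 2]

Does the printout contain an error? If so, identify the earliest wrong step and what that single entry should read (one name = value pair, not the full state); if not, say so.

Recomputing the run from the initial state:
step 1: [7]
step 2: [7, 7]
step 3: [0]
step 4: [0, 2]
step 5: [0]
step 6: [0, -4]
step 7: [0]
step 8: [0, 3]
step 9: [0, 3, -2]
step 10: [0, 1]
step 11: [0, 1, -3]
step 12: [0, -2]
step 13: [0, -2, -3]
step 14: [0, -2, -3, -3]
step 15: [0, -2, -3, -3, 2]
The first disagreement with the printout is at step 3, where the value should be top = 0.

step 3, top = 0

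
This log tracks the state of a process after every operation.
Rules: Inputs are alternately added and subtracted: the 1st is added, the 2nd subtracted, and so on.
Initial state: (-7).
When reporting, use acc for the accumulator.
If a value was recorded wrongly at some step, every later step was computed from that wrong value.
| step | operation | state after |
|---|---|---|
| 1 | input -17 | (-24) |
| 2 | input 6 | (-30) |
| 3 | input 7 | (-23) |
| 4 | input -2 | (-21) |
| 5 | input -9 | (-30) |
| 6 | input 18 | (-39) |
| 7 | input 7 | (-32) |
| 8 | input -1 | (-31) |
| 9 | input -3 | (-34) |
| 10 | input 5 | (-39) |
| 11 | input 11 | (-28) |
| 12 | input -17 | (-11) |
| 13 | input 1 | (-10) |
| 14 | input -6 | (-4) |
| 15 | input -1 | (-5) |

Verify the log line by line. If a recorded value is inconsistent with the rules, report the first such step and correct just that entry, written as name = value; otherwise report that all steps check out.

Recomputing the run from the initial state:
step 1: acc = -24
step 2: acc = -30
step 3: acc = -23
step 4: acc = -21
step 5: acc = -30
step 6: acc = -48
step 7: acc = -41
step 8: acc = -40
step 9: acc = -43
step 10: acc = -48
step 11: acc = -37
step 12: acc = -20
step 13: acc = -19
step 14: acc = -13
step 15: acc = -14
The first disagreement with the log is at step 6, where the value should be acc = -48.

step 6, acc = -48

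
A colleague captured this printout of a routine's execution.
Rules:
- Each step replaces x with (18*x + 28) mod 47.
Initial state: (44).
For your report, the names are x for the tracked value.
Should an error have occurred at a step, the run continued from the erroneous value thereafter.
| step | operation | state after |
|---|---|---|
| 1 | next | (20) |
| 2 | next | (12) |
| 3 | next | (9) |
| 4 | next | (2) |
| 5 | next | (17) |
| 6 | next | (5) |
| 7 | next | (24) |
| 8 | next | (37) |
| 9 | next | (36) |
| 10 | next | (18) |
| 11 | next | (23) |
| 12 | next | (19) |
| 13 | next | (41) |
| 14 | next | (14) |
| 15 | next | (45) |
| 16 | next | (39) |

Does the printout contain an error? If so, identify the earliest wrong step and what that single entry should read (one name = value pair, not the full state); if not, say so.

step 1, x = 21

Step 1: x = (18*44 + 28) mod 47 = 21 — the printout disagrees here.
Conclusion: step 1 carries the first error; the entry should be x = 21.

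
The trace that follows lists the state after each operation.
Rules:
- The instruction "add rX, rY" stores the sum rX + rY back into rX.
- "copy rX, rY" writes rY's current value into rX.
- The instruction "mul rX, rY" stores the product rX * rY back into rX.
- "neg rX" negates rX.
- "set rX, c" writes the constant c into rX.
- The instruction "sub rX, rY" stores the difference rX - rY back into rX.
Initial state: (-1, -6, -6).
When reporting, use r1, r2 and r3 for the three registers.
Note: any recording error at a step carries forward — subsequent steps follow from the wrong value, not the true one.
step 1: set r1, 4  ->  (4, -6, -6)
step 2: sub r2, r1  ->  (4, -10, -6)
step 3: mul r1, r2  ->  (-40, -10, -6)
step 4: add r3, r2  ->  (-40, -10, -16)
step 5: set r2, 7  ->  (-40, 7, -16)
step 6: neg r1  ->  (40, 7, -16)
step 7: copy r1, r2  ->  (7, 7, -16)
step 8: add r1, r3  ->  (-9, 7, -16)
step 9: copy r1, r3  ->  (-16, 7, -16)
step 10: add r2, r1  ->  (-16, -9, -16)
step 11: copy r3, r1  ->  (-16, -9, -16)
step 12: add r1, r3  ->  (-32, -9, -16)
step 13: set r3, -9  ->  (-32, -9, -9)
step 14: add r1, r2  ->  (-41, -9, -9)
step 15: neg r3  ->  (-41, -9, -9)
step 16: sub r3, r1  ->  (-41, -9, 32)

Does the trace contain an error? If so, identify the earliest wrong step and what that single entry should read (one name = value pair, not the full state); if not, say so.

step 15, r3 = 9

Recomputing the run from the initial state:
step 1: r1 = 4, r2 = -6, r3 = -6
step 2: r1 = 4, r2 = -10, r3 = -6
step 3: r1 = -40, r2 = -10, r3 = -6
step 4: r1 = -40, r2 = -10, r3 = -16
step 5: r1 = -40, r2 = 7, r3 = -16
step 6: r1 = 40, r2 = 7, r3 = -16
step 7: r1 = 7, r2 = 7, r3 = -16
step 8: r1 = -9, r2 = 7, r3 = -16
step 9: r1 = -16, r2 = 7, r3 = -16
step 10: r1 = -16, r2 = -9, r3 = -16
step 11: r1 = -16, r2 = -9, r3 = -16
step 12: r1 = -32, r2 = -9, r3 = -16
step 13: r1 = -32, r2 = -9, r3 = -9
step 14: r1 = -41, r2 = -9, r3 = -9
step 15: r1 = -41, r2 = -9, r3 = 9
step 16: r1 = -41, r2 = -9, r3 = 50
The first disagreement with the trace is at step 15, where the value should be r3 = 9.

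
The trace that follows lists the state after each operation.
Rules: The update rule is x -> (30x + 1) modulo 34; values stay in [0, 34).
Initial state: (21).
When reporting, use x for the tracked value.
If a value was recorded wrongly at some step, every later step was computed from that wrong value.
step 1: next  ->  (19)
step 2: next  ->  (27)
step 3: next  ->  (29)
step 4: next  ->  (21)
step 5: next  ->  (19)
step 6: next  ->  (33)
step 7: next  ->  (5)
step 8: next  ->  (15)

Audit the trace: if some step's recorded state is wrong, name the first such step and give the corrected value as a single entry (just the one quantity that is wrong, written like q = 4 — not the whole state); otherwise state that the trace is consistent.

step 6, x = 27

step 1: x = (30*21 + 1) mod 34 = 19 -> confirmed correct
step 2: x = (30*19 + 1) mod 34 = 27 -> confirmed correct
step 3: x = (30*27 + 1) mod 34 = 29 -> verified
step 4: x = (30*29 + 1) mod 34 = 21 -> checks out
step 5: x = (30*21 + 1) mod 34 = 19 -> checks out
step 6: x = (30*19 + 1) mod 34 = 27 -> the recorded entry deviates here
First deviation found at step 6; the corrected entry is x = 27.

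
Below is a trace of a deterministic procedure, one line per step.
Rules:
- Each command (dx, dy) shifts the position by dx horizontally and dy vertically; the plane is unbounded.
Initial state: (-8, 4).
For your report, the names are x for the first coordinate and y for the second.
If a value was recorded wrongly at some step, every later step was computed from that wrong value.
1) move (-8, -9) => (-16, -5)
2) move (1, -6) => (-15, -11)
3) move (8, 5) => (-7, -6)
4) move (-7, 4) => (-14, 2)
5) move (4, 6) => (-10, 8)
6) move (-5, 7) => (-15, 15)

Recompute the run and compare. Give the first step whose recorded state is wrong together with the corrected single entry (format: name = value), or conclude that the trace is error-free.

1. x = -8 + (-8) = -16, y = 4 + (-9) = -5 (exactly as logged)
2. x = -16 + (1) = -15, y = -5 + (-6) = -11 (agrees with the trace)
3. x = -15 + (8) = -7, y = -11 + (5) = -6 (consistent with the trace)
4. x = -7 + (-7) = -14, y = -6 + (4) = -2 (first mismatch against the trace)
First deviation found at step 4; the corrected entry is y = -2.

step 4, y = -2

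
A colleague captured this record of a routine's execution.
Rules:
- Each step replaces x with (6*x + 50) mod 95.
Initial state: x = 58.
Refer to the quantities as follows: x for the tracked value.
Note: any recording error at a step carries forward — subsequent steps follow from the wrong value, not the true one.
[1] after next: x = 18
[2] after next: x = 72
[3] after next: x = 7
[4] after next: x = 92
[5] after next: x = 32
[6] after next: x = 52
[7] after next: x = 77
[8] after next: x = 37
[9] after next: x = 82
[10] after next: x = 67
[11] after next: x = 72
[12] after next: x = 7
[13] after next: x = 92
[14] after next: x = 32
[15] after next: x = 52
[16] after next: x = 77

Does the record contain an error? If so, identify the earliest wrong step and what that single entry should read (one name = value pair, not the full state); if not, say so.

Recomputing the run from the initial state:
step 1: x = 18
step 2: x = 63
step 3: x = 48
step 4: x = 53
step 5: x = 83
step 6: x = 73
step 7: x = 13
step 8: x = 33
step 9: x = 58
step 10: x = 18
step 11: x = 63
step 12: x = 48
step 13: x = 53
step 14: x = 83
step 15: x = 73
step 16: x = 13
The first disagreement with the record is at step 2, where the value should be x = 63.

step 2, x = 63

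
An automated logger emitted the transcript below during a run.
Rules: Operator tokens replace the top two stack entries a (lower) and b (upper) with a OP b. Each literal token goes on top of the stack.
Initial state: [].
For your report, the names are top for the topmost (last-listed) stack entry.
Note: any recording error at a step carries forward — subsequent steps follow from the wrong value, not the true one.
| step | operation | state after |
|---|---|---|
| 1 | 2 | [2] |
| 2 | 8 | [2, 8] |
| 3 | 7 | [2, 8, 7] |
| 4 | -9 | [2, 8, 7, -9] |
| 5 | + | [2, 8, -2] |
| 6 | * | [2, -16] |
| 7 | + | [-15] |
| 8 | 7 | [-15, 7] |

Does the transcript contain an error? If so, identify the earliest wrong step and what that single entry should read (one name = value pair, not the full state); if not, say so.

Recomputing the run from the initial state:
step 1: [2]
step 2: [2, 8]
step 3: [2, 8, 7]
step 4: [2, 8, 7, -9]
step 5: [2, 8, -2]
step 6: [2, -16]
step 7: [-14]
step 8: [-14, 7]
The first disagreement with the transcript is at step 7, where the value should be top = -14.

step 7, top = -14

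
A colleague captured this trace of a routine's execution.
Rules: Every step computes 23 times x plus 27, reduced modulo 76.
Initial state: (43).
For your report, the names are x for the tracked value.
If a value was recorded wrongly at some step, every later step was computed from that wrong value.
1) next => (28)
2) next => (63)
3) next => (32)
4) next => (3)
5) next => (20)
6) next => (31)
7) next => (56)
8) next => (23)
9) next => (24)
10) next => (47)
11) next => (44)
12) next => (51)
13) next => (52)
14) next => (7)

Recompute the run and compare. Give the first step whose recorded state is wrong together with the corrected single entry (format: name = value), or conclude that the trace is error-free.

step 13, x = 60

Recomputing the run from the initial state:
step 1: x = 28
step 2: x = 63
step 3: x = 32
step 4: x = 3
step 5: x = 20
step 6: x = 31
step 7: x = 56
step 8: x = 23
step 9: x = 24
step 10: x = 47
step 11: x = 44
step 12: x = 51
step 13: x = 60
step 14: x = 39
The first disagreement with the trace is at step 13, where the value should be x = 60.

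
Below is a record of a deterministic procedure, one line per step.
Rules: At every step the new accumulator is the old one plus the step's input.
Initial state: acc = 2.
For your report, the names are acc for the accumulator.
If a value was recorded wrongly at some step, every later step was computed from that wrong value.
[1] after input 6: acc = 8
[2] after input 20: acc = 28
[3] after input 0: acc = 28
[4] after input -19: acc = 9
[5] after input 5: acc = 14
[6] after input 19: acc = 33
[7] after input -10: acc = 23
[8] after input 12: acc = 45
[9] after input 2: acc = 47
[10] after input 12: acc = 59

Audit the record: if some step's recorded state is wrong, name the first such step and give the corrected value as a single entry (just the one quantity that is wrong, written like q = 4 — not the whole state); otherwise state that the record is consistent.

Recomputing the run from the initial state:
step 1: acc = 8
step 2: acc = 28
step 3: acc = 28
step 4: acc = 9
step 5: acc = 14
step 6: acc = 33
step 7: acc = 23
step 8: acc = 35
step 9: acc = 37
step 10: acc = 49
The first disagreement with the record is at step 8, where the value should be acc = 35.

step 8, acc = 35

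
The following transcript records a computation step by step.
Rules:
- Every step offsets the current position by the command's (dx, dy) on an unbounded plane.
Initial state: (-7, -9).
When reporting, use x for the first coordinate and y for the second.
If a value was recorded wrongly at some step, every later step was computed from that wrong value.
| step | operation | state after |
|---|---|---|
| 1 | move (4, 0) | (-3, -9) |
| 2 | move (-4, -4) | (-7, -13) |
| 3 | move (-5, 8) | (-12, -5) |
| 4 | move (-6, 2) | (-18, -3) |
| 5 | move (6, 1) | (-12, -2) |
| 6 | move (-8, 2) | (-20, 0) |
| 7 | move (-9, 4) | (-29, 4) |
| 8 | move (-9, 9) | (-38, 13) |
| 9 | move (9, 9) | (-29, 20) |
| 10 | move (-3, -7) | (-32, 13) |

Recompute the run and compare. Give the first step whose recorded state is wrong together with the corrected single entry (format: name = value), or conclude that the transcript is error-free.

step 9, y = 22

Recomputing the run from the initial state:
step 1: x = -3, y = -9
step 2: x = -7, y = -13
step 3: x = -12, y = -5
step 4: x = -18, y = -3
step 5: x = -12, y = -2
step 6: x = -20, y = 0
step 7: x = -29, y = 4
step 8: x = -38, y = 13
step 9: x = -29, y = 22
step 10: x = -32, y = 15
The first disagreement with the transcript is at step 9, where the value should be y = 22.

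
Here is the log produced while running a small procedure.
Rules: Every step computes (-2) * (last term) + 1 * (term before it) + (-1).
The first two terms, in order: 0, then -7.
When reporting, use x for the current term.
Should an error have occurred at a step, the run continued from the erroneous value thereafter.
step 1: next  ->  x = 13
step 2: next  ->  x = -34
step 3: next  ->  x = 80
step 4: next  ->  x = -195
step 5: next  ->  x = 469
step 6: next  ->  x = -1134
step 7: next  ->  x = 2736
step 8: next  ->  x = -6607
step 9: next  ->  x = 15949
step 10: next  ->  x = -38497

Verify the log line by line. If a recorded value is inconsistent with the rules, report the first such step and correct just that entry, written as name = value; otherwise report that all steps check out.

Step 1: x = -2*(-7) + (1)*(0) + (-1) = 13 — no discrepancy.
Step 2: x = -2*(13) + (1)*(-7) + (-1) = -34 — agrees with the log.
Step 3: x = -2*(-34) + (1)*(13) + (-1) = 80 — checks out.
Step 4: x = -2*(80) + (1)*(-34) + (-1) = -195 — in agreement.
Step 5: x = -2*(-195) + (1)*(80) + (-1) = 469 — no discrepancy.
Step 6: x = -2*(469) + (1)*(-195) + (-1) = -1134 — same as recorded.
Step 7: x = -2*(-1134) + (1)*(469) + (-1) = 2736 — no discrepancy.
Step 8: x = -2*(2736) + (1)*(-1134) + (-1) = -6607 — checks out.
Step 9: x = -2*(-6607) + (1)*(2736) + (-1) = 15949 — no discrepancy.
Step 10: x = -2*(15949) + (1)*(-6607) + (-1) = -38506 — the log has a different value.
The earliest wrong entry is at step 10: it should read x = -38506.

step 10, x = -38506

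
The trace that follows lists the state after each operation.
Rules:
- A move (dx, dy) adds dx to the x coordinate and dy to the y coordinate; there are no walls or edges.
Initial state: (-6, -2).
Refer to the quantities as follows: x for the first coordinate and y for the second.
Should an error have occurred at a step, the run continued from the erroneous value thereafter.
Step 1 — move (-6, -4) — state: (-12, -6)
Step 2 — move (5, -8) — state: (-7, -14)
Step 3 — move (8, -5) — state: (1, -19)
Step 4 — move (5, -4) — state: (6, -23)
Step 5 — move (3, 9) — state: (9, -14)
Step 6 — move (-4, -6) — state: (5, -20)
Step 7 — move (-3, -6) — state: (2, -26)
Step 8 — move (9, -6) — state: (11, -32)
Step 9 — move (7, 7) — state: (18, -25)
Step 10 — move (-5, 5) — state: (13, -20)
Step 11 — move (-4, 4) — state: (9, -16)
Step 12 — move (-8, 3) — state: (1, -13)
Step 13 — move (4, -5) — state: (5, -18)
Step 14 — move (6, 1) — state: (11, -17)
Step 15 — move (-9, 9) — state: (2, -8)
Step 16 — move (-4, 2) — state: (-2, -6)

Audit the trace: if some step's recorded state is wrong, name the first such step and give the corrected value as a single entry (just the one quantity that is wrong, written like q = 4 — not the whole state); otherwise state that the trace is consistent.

Recomputing the run from the initial state:
step 1: x = -12, y = -6
step 2: x = -7, y = -14
step 3: x = 1, y = -19
step 4: x = 6, y = -23
step 5: x = 9, y = -14
step 6: x = 5, y = -20
step 7: x = 2, y = -26
step 8: x = 11, y = -32
step 9: x = 18, y = -25
step 10: x = 13, y = -20
step 11: x = 9, y = -16
step 12: x = 1, y = -13
step 13: x = 5, y = -18
step 14: x = 11, y = -17
step 15: x = 2, y = -8
step 16: x = -2, y = -6
This matches the trace at every step.

no error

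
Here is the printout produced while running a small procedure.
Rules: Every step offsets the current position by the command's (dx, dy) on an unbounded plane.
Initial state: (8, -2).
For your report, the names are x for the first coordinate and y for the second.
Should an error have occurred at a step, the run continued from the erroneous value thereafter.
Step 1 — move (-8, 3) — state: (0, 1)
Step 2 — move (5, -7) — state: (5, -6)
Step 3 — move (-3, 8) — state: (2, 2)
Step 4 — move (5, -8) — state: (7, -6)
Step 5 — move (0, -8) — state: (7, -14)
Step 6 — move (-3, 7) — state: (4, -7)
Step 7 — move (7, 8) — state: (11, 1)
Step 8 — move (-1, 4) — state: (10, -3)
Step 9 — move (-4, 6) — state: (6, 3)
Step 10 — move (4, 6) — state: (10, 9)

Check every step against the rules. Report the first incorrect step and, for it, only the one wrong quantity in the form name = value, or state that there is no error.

step 8, y = 5

Recomputing the run from the initial state:
step 1: x = 0, y = 1
step 2: x = 5, y = -6
step 3: x = 2, y = 2
step 4: x = 7, y = -6
step 5: x = 7, y = -14
step 6: x = 4, y = -7
step 7: x = 11, y = 1
step 8: x = 10, y = 5
step 9: x = 6, y = 11
step 10: x = 10, y = 17
The first disagreement with the printout is at step 8, where the value should be y = 5.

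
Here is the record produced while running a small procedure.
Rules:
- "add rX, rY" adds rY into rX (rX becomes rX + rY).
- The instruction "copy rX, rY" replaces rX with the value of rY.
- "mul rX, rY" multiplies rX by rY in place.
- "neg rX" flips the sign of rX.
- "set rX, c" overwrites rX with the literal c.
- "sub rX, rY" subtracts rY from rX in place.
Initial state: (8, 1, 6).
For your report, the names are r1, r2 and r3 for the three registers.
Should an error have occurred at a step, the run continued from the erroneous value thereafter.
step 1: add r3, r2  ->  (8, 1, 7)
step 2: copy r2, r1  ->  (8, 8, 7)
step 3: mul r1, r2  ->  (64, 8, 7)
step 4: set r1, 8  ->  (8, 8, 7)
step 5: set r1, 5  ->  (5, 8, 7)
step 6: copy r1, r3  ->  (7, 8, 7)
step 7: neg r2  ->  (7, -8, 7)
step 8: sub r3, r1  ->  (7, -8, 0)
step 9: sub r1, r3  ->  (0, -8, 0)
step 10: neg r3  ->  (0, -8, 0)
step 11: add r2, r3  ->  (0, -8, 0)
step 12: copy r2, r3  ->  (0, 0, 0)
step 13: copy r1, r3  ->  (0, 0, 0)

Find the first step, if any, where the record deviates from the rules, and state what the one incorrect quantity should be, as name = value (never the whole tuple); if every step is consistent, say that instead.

step 1: r3 = 6 + 1 = 7 -> matches
step 2: r2 = 8 -> checks out
step 3: r1 = 8 * 8 = 64 -> matches
step 4: r1 = 8 -> consistent with the record
step 5: r1 = 5 -> consistent with the record
step 6: r1 = 7 -> no discrepancy
step 7: r2 = -(8) = -8 -> confirmed correct
step 8: r3 = 7 - 7 = 0 -> checks out
step 9: r1 = 7 - 0 = 7 -> the recorded entry deviates here
The earliest wrong entry is at step 9: it should read r1 = 7.

step 9, r1 = 7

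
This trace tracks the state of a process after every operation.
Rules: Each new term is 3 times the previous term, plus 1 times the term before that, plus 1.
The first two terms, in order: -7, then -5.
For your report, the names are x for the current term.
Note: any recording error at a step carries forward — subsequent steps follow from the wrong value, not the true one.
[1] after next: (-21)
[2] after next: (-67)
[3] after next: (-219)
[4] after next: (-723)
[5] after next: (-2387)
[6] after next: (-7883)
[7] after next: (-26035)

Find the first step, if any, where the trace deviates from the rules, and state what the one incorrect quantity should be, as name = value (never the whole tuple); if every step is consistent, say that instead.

Recomputing the run from the initial state:
step 1: x = -21
step 2: x = -67
step 3: x = -221
step 4: x = -729
step 5: x = -2407
step 6: x = -7949
step 7: x = -26253
The first disagreement with the trace is at step 3, where the value should be x = -221.

step 3, x = -221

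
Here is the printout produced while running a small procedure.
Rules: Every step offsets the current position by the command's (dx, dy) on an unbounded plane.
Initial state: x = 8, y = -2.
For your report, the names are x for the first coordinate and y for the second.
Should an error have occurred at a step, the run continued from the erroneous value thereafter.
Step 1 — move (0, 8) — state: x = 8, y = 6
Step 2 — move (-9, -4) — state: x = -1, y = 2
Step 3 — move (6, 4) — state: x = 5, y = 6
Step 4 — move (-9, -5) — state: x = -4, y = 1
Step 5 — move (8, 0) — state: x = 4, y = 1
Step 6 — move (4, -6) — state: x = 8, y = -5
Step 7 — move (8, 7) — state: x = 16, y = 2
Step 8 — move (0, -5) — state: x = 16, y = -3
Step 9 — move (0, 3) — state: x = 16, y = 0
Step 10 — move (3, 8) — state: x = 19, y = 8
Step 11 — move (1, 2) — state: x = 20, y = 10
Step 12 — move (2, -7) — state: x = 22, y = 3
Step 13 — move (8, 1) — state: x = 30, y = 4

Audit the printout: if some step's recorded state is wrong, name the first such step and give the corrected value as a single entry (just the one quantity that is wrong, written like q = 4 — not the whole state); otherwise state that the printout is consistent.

Recomputing the run from the initial state:
step 1: x = 8, y = 6
step 2: x = -1, y = 2
step 3: x = 5, y = 6
step 4: x = -4, y = 1
step 5: x = 4, y = 1
step 6: x = 8, y = -5
step 7: x = 16, y = 2
step 8: x = 16, y = -3
step 9: x = 16, y = 0
step 10: x = 19, y = 8
step 11: x = 20, y = 10
step 12: x = 22, y = 3
step 13: x = 30, y = 4
This matches the printout at every step.

no error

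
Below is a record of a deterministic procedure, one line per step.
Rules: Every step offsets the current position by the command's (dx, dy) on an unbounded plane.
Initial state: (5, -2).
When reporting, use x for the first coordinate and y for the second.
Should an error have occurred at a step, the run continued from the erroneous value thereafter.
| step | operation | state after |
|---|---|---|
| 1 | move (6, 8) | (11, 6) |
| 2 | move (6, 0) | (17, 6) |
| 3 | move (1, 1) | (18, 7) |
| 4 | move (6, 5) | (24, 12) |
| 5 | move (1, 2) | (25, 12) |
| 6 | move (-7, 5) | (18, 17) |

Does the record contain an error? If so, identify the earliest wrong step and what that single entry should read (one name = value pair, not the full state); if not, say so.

Recomputing the run from the initial state:
step 1: x = 11, y = 6
step 2: x = 17, y = 6
step 3: x = 18, y = 7
step 4: x = 24, y = 12
step 5: x = 25, y = 14
step 6: x = 18, y = 19
The first disagreement with the record is at step 5, where the value should be y = 14.

step 5, y = 14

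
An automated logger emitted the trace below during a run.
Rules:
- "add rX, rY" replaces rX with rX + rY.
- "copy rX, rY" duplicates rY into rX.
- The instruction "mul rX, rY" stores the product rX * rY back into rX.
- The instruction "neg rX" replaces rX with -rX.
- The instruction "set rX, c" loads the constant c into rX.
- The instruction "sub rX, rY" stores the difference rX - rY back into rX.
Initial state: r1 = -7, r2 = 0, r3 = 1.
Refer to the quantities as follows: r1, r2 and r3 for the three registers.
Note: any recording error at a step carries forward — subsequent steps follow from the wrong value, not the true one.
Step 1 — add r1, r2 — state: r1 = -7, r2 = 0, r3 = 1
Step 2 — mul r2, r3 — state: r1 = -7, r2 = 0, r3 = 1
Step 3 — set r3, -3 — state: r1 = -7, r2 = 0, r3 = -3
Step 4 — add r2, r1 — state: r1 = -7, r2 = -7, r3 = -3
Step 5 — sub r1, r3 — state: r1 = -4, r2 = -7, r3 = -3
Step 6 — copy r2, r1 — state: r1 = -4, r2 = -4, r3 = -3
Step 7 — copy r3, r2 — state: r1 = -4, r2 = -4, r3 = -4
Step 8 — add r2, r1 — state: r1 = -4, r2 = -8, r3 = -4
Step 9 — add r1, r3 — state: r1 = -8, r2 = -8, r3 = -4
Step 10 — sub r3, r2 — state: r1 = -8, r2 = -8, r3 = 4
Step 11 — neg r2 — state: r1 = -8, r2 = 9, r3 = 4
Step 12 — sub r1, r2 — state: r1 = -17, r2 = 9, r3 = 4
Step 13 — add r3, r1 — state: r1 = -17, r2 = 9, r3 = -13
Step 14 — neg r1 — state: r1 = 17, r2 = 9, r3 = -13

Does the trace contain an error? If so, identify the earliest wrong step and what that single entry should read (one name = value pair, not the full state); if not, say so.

step 11, r2 = 8

Recomputing the run from the initial state:
step 1: r1 = -7, r2 = 0, r3 = 1
step 2: r1 = -7, r2 = 0, r3 = 1
step 3: r1 = -7, r2 = 0, r3 = -3
step 4: r1 = -7, r2 = -7, r3 = -3
step 5: r1 = -4, r2 = -7, r3 = -3
step 6: r1 = -4, r2 = -4, r3 = -3
step 7: r1 = -4, r2 = -4, r3 = -4
step 8: r1 = -4, r2 = -8, r3 = -4
step 9: r1 = -8, r2 = -8, r3 = -4
step 10: r1 = -8, r2 = -8, r3 = 4
step 11: r1 = -8, r2 = 8, r3 = 4
step 12: r1 = -16, r2 = 8, r3 = 4
step 13: r1 = -16, r2 = 8, r3 = -12
step 14: r1 = 16, r2 = 8, r3 = -12
The first disagreement with the trace is at step 11, where the value should be r2 = 8.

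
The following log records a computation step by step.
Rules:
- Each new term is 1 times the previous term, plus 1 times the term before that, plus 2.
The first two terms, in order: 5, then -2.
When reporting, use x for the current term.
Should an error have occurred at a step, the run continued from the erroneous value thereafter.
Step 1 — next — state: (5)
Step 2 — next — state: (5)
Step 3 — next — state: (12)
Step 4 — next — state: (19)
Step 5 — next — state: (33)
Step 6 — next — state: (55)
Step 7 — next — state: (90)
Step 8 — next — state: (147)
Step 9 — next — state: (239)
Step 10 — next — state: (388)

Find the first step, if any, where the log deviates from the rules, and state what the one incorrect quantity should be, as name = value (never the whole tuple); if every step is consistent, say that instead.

step 6, x = 54

1. x = 1*(-2) + (1)*(5) + (2) = 5 (no discrepancy)
2. x = 1*(5) + (1)*(-2) + (2) = 5 (same as recorded)
3. x = 1*(5) + (1)*(5) + (2) = 12 (checks out)
4. x = 1*(12) + (1)*(5) + (2) = 19 (matches)
5. x = 1*(19) + (1)*(12) + (2) = 33 (same as recorded)
6. x = 1*(33) + (1)*(19) + (2) = 54 (the log has a different value)
First incorrect step: 6; the correct value is x = 54.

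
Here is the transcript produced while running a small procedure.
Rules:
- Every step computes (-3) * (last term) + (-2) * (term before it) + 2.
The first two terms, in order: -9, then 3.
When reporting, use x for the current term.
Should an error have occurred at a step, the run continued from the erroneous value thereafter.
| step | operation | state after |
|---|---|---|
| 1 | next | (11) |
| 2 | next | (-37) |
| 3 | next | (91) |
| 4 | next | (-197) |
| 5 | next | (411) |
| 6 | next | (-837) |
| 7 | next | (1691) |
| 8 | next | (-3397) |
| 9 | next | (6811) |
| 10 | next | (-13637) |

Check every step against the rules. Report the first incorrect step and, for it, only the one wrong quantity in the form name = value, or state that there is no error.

no error

Recomputing the run from the initial state:
step 1: x = 11
step 2: x = -37
step 3: x = 91
step 4: x = -197
step 5: x = 411
step 6: x = -837
step 7: x = 1691
step 8: x = -3397
step 9: x = 6811
step 10: x = -13637
This matches the transcript at every step.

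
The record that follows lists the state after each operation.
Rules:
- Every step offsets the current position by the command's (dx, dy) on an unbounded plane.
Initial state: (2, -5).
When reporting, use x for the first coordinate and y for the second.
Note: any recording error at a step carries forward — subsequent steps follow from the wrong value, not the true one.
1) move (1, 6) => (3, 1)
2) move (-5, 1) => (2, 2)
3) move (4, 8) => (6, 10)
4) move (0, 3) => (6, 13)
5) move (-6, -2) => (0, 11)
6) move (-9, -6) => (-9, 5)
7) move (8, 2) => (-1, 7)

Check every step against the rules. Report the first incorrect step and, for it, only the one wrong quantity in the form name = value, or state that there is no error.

Recomputing the run from the initial state:
step 1: x = 3, y = 1
step 2: x = -2, y = 2
step 3: x = 2, y = 10
step 4: x = 2, y = 13
step 5: x = -4, y = 11
step 6: x = -13, y = 5
step 7: x = -5, y = 7
The first disagreement with the record is at step 2, where the value should be x = -2.

step 2, x = -2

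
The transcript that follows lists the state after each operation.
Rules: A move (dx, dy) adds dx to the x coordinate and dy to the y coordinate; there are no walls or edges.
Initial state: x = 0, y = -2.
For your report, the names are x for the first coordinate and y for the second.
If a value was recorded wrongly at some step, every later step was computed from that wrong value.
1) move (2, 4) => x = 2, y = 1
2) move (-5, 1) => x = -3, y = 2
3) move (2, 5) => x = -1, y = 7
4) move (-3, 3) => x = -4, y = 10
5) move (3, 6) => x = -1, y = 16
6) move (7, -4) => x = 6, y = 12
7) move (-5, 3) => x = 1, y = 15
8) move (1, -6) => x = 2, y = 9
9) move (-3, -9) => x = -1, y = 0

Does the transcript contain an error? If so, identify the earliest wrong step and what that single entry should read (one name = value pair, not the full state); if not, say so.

step 1, y = 2

Recomputing the run from the initial state:
step 1: x = 2, y = 2
step 2: x = -3, y = 3
step 3: x = -1, y = 8
step 4: x = -4, y = 11
step 5: x = -1, y = 17
step 6: x = 6, y = 13
step 7: x = 1, y = 16
step 8: x = 2, y = 10
step 9: x = -1, y = 1
The first disagreement with the transcript is at step 1, where the value should be y = 2.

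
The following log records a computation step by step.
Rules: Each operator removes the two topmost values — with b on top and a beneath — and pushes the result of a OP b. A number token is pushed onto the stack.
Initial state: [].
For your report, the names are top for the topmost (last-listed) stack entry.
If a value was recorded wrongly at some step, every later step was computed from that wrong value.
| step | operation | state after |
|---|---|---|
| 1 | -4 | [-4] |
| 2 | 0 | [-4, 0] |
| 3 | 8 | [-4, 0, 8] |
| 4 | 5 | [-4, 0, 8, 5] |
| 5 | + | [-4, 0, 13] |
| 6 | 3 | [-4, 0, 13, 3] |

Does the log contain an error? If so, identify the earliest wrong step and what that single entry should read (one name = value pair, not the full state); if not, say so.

step 1: push -4: top = -4 -> checks out
step 2: push 0: top = 0 -> verified
step 3: push 8: top = 8 -> no discrepancy
step 4: push 5: top = 5 -> confirmed correct
step 5: 8 + 5 = 13 -> verified
step 6: push 3: top = 3 -> matches
No step deviates from the rules.

no error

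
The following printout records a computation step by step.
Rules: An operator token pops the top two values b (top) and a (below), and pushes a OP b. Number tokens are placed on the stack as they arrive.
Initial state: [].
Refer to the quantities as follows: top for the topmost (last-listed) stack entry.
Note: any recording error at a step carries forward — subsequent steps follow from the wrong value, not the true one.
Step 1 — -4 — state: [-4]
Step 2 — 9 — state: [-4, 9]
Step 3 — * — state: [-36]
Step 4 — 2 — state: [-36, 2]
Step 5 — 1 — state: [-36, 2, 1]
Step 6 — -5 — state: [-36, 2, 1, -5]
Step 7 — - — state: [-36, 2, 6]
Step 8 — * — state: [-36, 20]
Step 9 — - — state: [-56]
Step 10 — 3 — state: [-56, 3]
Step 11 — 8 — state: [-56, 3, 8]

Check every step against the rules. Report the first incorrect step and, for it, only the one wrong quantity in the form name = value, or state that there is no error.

step 8, top = 12

Recomputing the run from the initial state:
step 1: [-4]
step 2: [-4, 9]
step 3: [-36]
step 4: [-36, 2]
step 5: [-36, 2, 1]
step 6: [-36, 2, 1, -5]
step 7: [-36, 2, 6]
step 8: [-36, 12]
step 9: [-48]
step 10: [-48, 3]
step 11: [-48, 3, 8]
The first disagreement with the printout is at step 8, where the value should be top = 12.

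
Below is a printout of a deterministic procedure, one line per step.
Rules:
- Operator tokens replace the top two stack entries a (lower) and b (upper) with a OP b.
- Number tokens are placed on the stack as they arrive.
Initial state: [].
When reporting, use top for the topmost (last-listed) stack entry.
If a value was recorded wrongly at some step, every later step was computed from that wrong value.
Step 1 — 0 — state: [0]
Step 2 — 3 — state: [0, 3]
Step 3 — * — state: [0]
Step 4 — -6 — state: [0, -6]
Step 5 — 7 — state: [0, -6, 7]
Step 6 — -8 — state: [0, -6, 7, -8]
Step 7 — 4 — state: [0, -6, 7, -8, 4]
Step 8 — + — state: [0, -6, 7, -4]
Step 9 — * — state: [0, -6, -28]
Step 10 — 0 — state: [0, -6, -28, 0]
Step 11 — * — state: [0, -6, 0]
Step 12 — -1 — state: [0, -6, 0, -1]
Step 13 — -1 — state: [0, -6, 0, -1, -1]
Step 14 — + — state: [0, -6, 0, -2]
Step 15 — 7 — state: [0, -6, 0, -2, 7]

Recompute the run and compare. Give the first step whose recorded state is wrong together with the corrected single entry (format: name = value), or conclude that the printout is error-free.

no error

Step 1: push 0: top = 0 — verified.
Step 2: push 3: top = 3 — matches.
Step 3: 0 * 3 = 0 — checks out.
Step 4: push -6: top = -6 — exactly as logged.
Step 5: push 7: top = 7 — consistent with the printout.
Step 6: push -8: top = -8 — checks out.
Step 7: push 4: top = 4 — agrees with the printout.
Step 8: -8 + 4 = -4 — agrees with the printout.
Step 9: 7 * -4 = -28 — consistent with the printout.
Step 10: push 0: top = 0 — no discrepancy.
Step 11: -28 * 0 = 0 — exactly as logged.
Step 12: push -1: top = -1 — no discrepancy.
Step 13: push -1: top = -1 — verified.
Step 14: -1 + -1 = -2 — consistent with the printout.
Step 15: push 7: top = 7 — exactly as logged.
The whole run recomputes cleanly — no discrepancies.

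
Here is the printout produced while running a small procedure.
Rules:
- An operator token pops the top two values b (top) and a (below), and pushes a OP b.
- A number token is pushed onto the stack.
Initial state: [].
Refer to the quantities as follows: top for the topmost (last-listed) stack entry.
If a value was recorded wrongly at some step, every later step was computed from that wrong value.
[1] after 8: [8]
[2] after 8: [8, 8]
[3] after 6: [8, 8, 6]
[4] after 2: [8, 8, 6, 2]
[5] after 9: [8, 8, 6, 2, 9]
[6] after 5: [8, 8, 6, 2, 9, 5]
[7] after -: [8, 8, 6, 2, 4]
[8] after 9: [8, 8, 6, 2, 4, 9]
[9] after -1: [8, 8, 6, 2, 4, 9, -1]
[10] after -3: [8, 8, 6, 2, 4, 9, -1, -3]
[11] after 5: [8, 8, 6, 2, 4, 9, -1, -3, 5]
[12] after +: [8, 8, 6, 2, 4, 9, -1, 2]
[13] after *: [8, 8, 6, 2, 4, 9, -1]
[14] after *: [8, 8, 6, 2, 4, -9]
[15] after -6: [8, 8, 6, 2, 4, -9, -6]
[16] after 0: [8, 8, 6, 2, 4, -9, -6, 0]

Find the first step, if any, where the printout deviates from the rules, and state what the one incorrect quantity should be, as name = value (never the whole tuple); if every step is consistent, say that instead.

step 13, top = -2

step 1: push 8: top = 8 -> exactly as logged
step 2: push 8: top = 8 -> exactly as logged
step 3: push 6: top = 6 -> exactly as logged
step 4: push 2: top = 2 -> checks out
step 5: push 9: top = 9 -> consistent with the printout
step 6: push 5: top = 5 -> confirmed correct
step 7: 9 - 5 = 4 -> confirmed correct
step 8: push 9: top = 9 -> in agreement
step 9: push -1: top = -1 -> same as recorded
step 10: push -3: top = -3 -> consistent with the printout
step 11: push 5: top = 5 -> consistent with the printout
step 12: -3 + 5 = 2 -> same as recorded
step 13: -1 * 2 = -2 -> a discrepancy with the printout
That makes step 13 the first incorrect line — top = -2 is what it should show.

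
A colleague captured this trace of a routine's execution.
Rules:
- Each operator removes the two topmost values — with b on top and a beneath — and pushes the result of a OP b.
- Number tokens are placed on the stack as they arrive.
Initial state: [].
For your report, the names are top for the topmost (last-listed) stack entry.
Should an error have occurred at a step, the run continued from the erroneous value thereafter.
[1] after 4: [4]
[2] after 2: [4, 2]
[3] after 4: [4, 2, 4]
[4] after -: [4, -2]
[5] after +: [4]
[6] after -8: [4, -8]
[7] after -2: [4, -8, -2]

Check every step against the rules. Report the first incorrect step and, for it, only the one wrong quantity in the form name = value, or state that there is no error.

Recomputing the run from the initial state:
step 1: [4]
step 2: [4, 2]
step 3: [4, 2, 4]
step 4: [4, -2]
step 5: [2]
step 6: [2, -8]
step 7: [2, -8, -2]
The first disagreement with the trace is at step 5, where the value should be top = 2.

step 5, top = 2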